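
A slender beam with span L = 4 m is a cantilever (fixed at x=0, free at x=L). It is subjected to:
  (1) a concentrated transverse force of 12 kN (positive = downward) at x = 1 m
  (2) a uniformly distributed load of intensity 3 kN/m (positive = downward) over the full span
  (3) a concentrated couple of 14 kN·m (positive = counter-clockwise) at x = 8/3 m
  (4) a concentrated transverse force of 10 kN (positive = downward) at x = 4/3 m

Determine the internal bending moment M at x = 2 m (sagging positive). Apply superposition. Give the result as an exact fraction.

Load 1 — point force P=12 kN at a=1 m (b=L-a=3):
  M_1 = 0  [x>a] = 0 kN·m
Load 2 — uniform load w=3 kN/m over full span:
  M_2 = -w(L-x)²/2 = -3·(4-2)²/2 = -6 kN·m
Load 3 — applied couple M₀=14 kN·m at a=8/3 m (b=L-a=4/3):
  M_3 = M₀  [x≤a] = 14 = 14 kN·m
Load 4 — point force P=10 kN at a=4/3 m (b=L-a=8/3):
  M_4 = 0  [x>a] = 0 kN·m
Superposition: M = Σ M_i = 8 kN·m ≈ 8.000000 kN·m

M(2) = 8 kN·m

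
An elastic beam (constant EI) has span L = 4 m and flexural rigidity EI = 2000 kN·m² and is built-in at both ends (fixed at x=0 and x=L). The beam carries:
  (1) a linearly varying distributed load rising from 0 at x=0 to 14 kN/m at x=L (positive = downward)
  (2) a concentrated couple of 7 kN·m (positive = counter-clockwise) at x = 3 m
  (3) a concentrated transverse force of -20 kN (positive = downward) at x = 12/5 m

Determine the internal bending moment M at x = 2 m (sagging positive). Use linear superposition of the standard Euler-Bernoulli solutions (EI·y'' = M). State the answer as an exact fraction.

Load 1 — triangular load w₀=14 kN/m (0→w₀ over full span):
  M_1 = 3w₀Lx/20 - w₀L²/30 - w₀x³/(6L) = 3·14·4·2/20 - 14·4²/30 - 14·2³/(6·4) = 14/3 kN·m
Load 2 — applied couple M₀=7 kN·m at a=3 m (b=L-a=1):
  M_2 = R_Ax - M_A  [x≤a] with R_A=63/32, M_A=35/16 = (63/32)·2 - (35/16) = 7/4 kN·m
Load 3 — point force P=-20 kN at a=12/5 m (b=L-a=8/5):
  M_3 = Pb²(3a+b)x/L³ - Pab²/L²  [x≤a] = (-20)·(8/5)²·(3·(12/5)+(8/5))·2/4³ - (-20)·(12/5)·(8/5)²/4² = -32/5 kN·m
Superposition: M = Σ M_i = 1/60 kN·m ≈ 0.016667 kN·m

M(2) = 1/60 kN·m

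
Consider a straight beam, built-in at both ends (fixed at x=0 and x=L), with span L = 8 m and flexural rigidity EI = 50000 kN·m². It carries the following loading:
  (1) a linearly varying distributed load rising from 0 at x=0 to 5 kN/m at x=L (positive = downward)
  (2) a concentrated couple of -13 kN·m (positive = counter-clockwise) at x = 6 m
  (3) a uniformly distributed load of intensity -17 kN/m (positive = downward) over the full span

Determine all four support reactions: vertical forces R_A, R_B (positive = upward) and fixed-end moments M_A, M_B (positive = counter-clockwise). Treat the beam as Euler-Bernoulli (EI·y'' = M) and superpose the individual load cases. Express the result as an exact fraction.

R_A = -4085/64 kN, M_A = -1345/16 kN·m, R_B = -3339/64 kN, M_B = 3701/48 kN·m

Load 1 — triangular load w₀=5 kN/m (0→w₀ over full span):
  R_A = 3w₀L/20 = 3·5·8/20 = 6 kN
  M_A = w₀L²/30 = 5·8²/30 = 32/3 kN·m
  R_B = 7w₀L/20 = 7·5·8/20 = 14 kN
  M_B = -w₀L²/20 = -5·8²/20 = -16 kN·m
Load 2 — applied couple M₀=-13 kN·m at a=6 m (b=L-a=2):
  R_A = 6M₀ab/L³ = 6·(-13)·6·2/8³ = -117/64 kN
  M_A = M₀b(2a-b)/L² = (-13)·2·(2·6-2)/8² = -65/16 kN·m
  R_B = -6M₀ab/L³ = -6·(-13)·6·2/8³ = 117/64 kN
  M_B = M₀a(2b-a)/L² = (-13)·6·(2·2-6)/8² = 39/16 kN·m
Load 3 — uniform load w=-17 kN/m over full span:
  R_A = wL/2 = (-17)·8/2 = -68 kN
  M_A = wL²/12 = (-17)·8²/12 = -272/3 kN·m
  R_B = wL/2 = (-17)·8/2 = -68 kN
  M_B = -wL²/12 = -(-17)·8²/12 = 272/3 kN·m
Superposition: R_A = -4085/64 kN, M_A = -1345/16 kN·m, R_B = -3339/64 kN, M_B = 3701/48 kN·m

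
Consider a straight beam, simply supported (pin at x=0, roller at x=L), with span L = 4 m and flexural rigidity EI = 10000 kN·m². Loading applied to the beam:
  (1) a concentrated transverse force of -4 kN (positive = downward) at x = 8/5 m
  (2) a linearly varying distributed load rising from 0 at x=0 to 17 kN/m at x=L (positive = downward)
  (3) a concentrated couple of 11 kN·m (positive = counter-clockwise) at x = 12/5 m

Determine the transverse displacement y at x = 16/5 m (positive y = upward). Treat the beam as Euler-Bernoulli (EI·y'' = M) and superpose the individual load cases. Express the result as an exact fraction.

y(16/5) = -91757/58593750 m

Load 1 — point force P=-4 kN at a=8/5 m (b=L-a=12/5):
  y_1 = -Pa(L-x)(2Lx-a²-x²)/(6LEI)  [x>a] = -(-4)·(8/5)·(4-(16/5))·(2·4·(16/5)-(8/5)²-(16/5)²)/(6·4·10000) = 64/234375 m
Load 2 — triangular load w₀=17 kN/m (0→w₀ over full span):
  y_2 = -w₀x(7L⁴-10L²x²+3x⁴)/(360LEI) = -17·(16/5)·(7·4⁴-10·4²·(16/5)²+3·(16/5)⁴)/(360·4·10000) = -17272/9765625 m
Load 3 — applied couple M₀=11 kN·m at a=12/5 m (b=L-a=8/5):
  y_3 = (M₀x³/(6L)-M₀(x-a)²/2+C₁x)/EI  [x>a] with C₁=M₀(3b²-L²)/(6L)=-286/75 = (11·(16/5)³/(6·4)-11·((16/5)-(12/5))²/2+(-286/75)·(16/5))/10000 = -11/156250 m
Superposition: y = Σ y_i = -91757/58593750 m ≈ -0.001566 m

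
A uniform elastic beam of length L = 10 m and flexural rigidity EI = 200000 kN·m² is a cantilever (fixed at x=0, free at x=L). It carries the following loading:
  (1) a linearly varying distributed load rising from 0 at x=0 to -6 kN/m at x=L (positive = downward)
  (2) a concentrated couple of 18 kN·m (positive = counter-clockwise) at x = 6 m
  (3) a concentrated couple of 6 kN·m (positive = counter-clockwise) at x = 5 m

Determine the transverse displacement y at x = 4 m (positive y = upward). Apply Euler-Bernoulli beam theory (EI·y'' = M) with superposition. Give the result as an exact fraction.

Load 1 — triangular load w₀=-6 kN/m (0→w₀ over full span):
  y_1 = (w₀Lx³/12-w₀L²x²/6-w₀x⁵/(120L))/EI = ((-6)·10·4³/12-(-6)·10²·4²/6-(-6)·4⁵/(120·10))/200000 = 502/78125 m
Load 2 — applied couple M₀=18 kN·m at a=6 m (b=L-a=4):
  y_2 = M₀x²/(2EI)  [x≤a] = 18·4²/(2·200000) = 9/12500 m
Load 3 — applied couple M₀=6 kN·m at a=5 m (b=L-a=5):
  y_3 = M₀x²/(2EI)  [x≤a] = 6·4²/(2·200000) = 3/12500 m
Superposition: y = Σ y_i = 577/78125 m ≈ 0.007386 m

y(4) = 577/78125 m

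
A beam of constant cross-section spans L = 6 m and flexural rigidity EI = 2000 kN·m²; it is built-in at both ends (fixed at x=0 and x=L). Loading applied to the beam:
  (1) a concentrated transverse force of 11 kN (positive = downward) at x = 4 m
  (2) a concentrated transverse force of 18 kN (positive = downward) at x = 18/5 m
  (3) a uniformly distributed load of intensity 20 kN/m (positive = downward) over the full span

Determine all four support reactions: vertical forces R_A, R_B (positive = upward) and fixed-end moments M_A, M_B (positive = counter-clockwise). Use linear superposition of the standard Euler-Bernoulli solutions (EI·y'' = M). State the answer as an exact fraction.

Load 1 — point force P=11 kN at a=4 m (b=L-a=2):
  R_A = Pb²(3a+b)/L³ = 11·2²·(3·4+2)/6³ = 77/27 kN
  M_A = Pab²/L² = 11·4·2²/6² = 44/9 kN·m
  R_B = Pa²(a+3b)/L³ = 11·4²·(4+3·2)/6³ = 220/27 kN
  M_B = -Pa²b/L² = -11·4²·2/6² = -88/9 kN·m
Load 2 — point force P=18 kN at a=18/5 m (b=L-a=12/5):
  R_A = Pb²(3a+b)/L³ = 18·(12/5)²·(3·(18/5)+(12/5))/6³ = 792/125 kN
  M_A = Pab²/L² = 18·(18/5)·(12/5)²/6² = 1296/125 kN·m
  R_B = Pa²(a+3b)/L³ = 18·(18/5)²·((18/5)+3·(12/5))/6³ = 1458/125 kN
  M_B = -Pa²b/L² = -18·(18/5)²·(12/5)/6² = -1944/125 kN·m
Load 3 — uniform load w=20 kN/m over full span:
  R_A = wL/2 = 20·6/2 = 60 kN
  M_A = wL²/12 = 20·6²/12 = 60 kN·m
  R_B = wL/2 = 20·6/2 = 60 kN
  M_B = -wL²/12 = -20·6²/12 = -60 kN·m
Superposition: R_A = 233509/3375 kN, M_A = 84664/1125 kN·m, R_B = 269366/3375 kN, M_B = -95996/1125 kN·m

R_A = 233509/3375 kN, M_A = 84664/1125 kN·m, R_B = 269366/3375 kN, M_B = -95996/1125 kN·m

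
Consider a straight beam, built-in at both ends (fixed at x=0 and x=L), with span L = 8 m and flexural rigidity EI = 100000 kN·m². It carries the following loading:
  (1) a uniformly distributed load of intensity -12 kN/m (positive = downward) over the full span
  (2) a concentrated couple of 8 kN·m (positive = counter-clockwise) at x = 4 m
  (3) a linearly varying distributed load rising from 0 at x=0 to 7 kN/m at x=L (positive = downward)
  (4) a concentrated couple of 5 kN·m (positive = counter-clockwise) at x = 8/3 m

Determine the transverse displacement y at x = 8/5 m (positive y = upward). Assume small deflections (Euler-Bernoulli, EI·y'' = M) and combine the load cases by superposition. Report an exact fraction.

Load 1 — uniform load w=-12 kN/m over full span:
  y_1 = -wx²(L-x)²/(24EI) = -(-12)·(8/5)²·(8-(8/5))²/(24·100000) = 1024/1953125 m
Load 2 — applied couple M₀=8 kN·m at a=4 m (b=L-a=4):
  y_2 = (R_Ax³/6 - M_Ax²/2)/EI  [x≤a] with R_A=3/2, M_A=2 = ((3/2)·(8/5)³/6 - 2·(8/5)²/2)/100000 = -6/390625 m
Load 3 — triangular load w₀=7 kN/m (0→w₀ over full span):
  y_3 = -w₀x²(L-x)²(x+2L)/(120LEI) = -7·(8/5)²·(8-(8/5))²·((8/5)+2·8)/(120·8·100000) = -19712/146484375 m
Load 4 — applied couple M₀=5 kN·m at a=8/3 m (b=L-a=16/3):
  y_4 = (R_Ax³/6 - M_Ax²/2)/EI  [x≤a] with R_A=5/6, M_A=0 = ((5/6)·(8/5)³/6 - 0·(8/5)²/2)/100000 = 4/703125 m
Superposition: y = Σ y_i = 167014/439453125 m ≈ 0.000380 m

y(8/5) = 167014/439453125 m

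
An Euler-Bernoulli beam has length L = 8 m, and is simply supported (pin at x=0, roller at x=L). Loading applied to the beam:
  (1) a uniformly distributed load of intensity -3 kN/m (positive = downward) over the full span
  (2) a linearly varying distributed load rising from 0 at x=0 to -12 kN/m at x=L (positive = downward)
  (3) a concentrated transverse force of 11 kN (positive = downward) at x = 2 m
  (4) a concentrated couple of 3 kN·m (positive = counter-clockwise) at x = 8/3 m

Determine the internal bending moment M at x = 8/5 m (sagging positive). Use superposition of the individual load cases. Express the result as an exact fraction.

M(8/5) = -3267/125 kN·m

Load 1 — uniform load w=-3 kN/m over full span:
  M_1 = wx(L-x)/2 = (-3)·(8/5)·(8-(8/5))/2 = -384/25 kN·m
Load 2 — triangular load w₀=-12 kN/m (0→w₀ over full span):
  M_2 = w₀Lx/6 - w₀x³/(6L) = (-12)·8·(8/5)/6 - (-12)·(8/5)³/(6·8) = -3072/125 kN·m
Load 3 — point force P=11 kN at a=2 m (b=L-a=6):
  M_3 = Pbx/L  [x≤a] = 11·6·(8/5)/8 = 66/5 kN·m
Load 4 — applied couple M₀=3 kN·m at a=8/3 m (b=L-a=16/3):
  M_4 = M₀x/L  [x≤a] = 3·(8/5)/8 = 3/5 kN·m
Superposition: M = Σ M_i = -3267/125 kN·m ≈ -26.136000 kN·m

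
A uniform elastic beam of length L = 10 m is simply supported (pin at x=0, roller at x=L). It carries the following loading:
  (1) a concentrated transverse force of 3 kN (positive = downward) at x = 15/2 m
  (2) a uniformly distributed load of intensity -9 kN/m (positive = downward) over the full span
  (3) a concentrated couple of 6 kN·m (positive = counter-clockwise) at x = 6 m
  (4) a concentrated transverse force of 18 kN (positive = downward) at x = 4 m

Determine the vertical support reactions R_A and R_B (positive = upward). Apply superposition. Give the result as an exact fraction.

R_A = -657/20 kN, R_B = -723/20 kN

Load 1 — point force P=3 kN at a=15/2 m (b=L-a=5/2):
  R_A = Pb/L = 3·(5/2)/10 = 3/4 kN
  R_B = Pa/L = 3·(15/2)/10 = 9/4 kN
Load 2 — uniform load w=-9 kN/m over full span:
  R_A = wL/2 = (-9)·10/2 = -45 kN
  R_B = wL/2 = (-9)·10/2 = -45 kN
Load 3 — applied couple M₀=6 kN·m at a=6 m (b=L-a=4):
  R_A = M₀/L = 6/10 = 3/5 kN
  R_B = -M₀/L = -6/10 = -3/5 kN
Load 4 — point force P=18 kN at a=4 m (b=L-a=6):
  R_A = Pb/L = 18·6/10 = 54/5 kN
  R_B = Pa/L = 18·4/10 = 36/5 kN
Superposition: R_A = -657/20 kN, R_B = -723/20 kN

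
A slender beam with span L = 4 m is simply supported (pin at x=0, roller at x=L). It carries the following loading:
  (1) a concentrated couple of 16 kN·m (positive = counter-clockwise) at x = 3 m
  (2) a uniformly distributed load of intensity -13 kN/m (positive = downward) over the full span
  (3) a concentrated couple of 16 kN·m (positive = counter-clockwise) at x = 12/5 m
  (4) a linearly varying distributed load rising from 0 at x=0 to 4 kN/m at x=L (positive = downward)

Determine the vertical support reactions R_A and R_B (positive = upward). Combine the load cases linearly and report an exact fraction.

Load 1 — applied couple M₀=16 kN·m at a=3 m (b=L-a=1):
  R_A = M₀/L = 16/4 = 4 kN
  R_B = -M₀/L = -16/4 = -4 kN
Load 2 — uniform load w=-13 kN/m over full span:
  R_A = wL/2 = (-13)·4/2 = -26 kN
  R_B = wL/2 = (-13)·4/2 = -26 kN
Load 3 — applied couple M₀=16 kN·m at a=12/5 m (b=L-a=8/5):
  R_A = M₀/L = 16/4 = 4 kN
  R_B = -M₀/L = -16/4 = -4 kN
Load 4 — triangular load w₀=4 kN/m (0→w₀ over full span):
  R_A = w₀L/6 = 4·4/6 = 8/3 kN
  R_B = w₀L/3 = 4·4/3 = 16/3 kN
Superposition: R_A = -46/3 kN, R_B = -86/3 kN

R_A = -46/3 kN, R_B = -86/3 kN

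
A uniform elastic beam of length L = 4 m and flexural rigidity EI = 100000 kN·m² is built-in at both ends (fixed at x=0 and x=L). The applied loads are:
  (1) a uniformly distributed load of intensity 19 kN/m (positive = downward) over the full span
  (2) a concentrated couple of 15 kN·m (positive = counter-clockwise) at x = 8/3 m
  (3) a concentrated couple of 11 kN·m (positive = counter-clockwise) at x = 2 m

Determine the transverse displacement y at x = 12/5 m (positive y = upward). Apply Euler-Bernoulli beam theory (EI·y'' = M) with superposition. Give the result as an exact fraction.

Load 1 — uniform load w=19 kN/m over full span:
  y_1 = -wx²(L-x)²/(24EI) = -19·(12/5)²·(4-(12/5))²/(24·100000) = -228/1953125 m
Load 2 — applied couple M₀=15 kN·m at a=8/3 m (b=L-a=4/3):
  y_2 = (R_Ax³/6 - M_Ax²/2)/EI  [x≤a] with R_A=5, M_A=5 = (5·(12/5)³/6 - 5·(12/5)²/2)/100000 = -9/312500 m
Load 3 — applied couple M₀=11 kN·m at a=2 m (b=L-a=2):
  y_3 = (R_Ax³/6 - M_Ax²/2 - M₀(x-a)²/2)/EI  [x>a] with R_A=33/8, M_A=11/4 = ((33/8)·(12/5)³/6 - (11/4)·(12/5)²/2 - 11·((12/5)-2)²/2)/100000 = 11/1562500 m
Superposition: y = Σ y_i = -541/3906250 m ≈ -0.000138 m

y(12/5) = -541/3906250 m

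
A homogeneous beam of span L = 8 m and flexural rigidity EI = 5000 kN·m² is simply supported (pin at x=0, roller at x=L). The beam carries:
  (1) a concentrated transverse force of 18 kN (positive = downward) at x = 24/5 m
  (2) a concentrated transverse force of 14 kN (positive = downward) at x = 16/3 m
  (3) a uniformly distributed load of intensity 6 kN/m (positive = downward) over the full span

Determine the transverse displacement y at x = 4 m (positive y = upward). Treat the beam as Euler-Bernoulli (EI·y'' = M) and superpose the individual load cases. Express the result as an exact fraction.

Load 1 — point force P=18 kN at a=24/5 m (b=L-a=16/5):
  y_1 = -Pbx(L²-b²-x²)/(6LEI)  [x≤a] = -18·(16/5)·4·(8²-(16/5)²-4²)/(6·8·5000) = -2832/78125 m
Load 2 — point force P=14 kN at a=16/3 m (b=L-a=8/3):
  y_2 = -Pbx(L²-b²-x²)/(6LEI)  [x≤a] = -14·(8/3)·4·(8²-(8/3)²-4²)/(6·8·5000) = -1288/50625 m
Load 3 — uniform load w=6 kN/m over full span:
  y_3 = -wx(L³-2Lx²+x³)/(24EI) = -6·4·(8³-2·8·4²+4³)/(24·5000) = -8/125 m
Superposition: y = Σ y_i = -795392/6328125 m ≈ -0.125692 m

y(4) = -795392/6328125 m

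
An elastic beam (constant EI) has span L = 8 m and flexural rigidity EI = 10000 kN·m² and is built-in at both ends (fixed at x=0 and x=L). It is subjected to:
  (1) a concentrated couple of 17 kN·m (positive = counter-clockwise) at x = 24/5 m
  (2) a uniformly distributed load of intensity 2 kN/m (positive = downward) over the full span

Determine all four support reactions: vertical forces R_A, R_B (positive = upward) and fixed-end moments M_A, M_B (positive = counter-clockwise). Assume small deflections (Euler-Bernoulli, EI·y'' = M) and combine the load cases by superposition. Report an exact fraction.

R_A = 553/50 kN, M_A = 1208/75 kN·m, R_B = 247/50 kN, M_B = -647/75 kN·m

Load 1 — applied couple M₀=17 kN·m at a=24/5 m (b=L-a=16/5):
  R_A = 6M₀ab/L³ = 6·17·(24/5)·(16/5)/8³ = 153/50 kN
  M_A = M₀b(2a-b)/L² = 17·(16/5)·(2·(24/5)-(16/5))/8² = 136/25 kN·m
  R_B = -6M₀ab/L³ = -6·17·(24/5)·(16/5)/8³ = -153/50 kN
  M_B = M₀a(2b-a)/L² = 17·(24/5)·(2·(16/5)-(24/5))/8² = 51/25 kN·m
Load 2 — uniform load w=2 kN/m over full span:
  R_A = wL/2 = 2·8/2 = 8 kN
  M_A = wL²/12 = 2·8²/12 = 32/3 kN·m
  R_B = wL/2 = 2·8/2 = 8 kN
  M_B = -wL²/12 = -2·8²/12 = -32/3 kN·m
Superposition: R_A = 553/50 kN, M_A = 1208/75 kN·m, R_B = 247/50 kN, M_B = -647/75 kN·m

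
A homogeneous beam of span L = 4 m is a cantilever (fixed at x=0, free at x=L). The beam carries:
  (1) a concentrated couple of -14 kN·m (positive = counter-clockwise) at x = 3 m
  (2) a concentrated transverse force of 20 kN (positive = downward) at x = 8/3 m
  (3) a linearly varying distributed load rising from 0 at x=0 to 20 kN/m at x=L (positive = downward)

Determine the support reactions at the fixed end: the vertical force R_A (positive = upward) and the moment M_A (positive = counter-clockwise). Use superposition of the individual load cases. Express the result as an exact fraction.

Load 1 — applied couple M₀=-14 kN·m at a=3 m (b=L-a=1):
  R_A = 0 kN
  M_A = -M₀ = -(-14) = 14 kN·m
Load 2 — point force P=20 kN at a=8/3 m (b=L-a=4/3):
  R_A = P = 20 kN
  M_A = Pa = 20·(8/3) = 160/3 kN·m
Load 3 — triangular load w₀=20 kN/m (0→w₀ over full span):
  R_A = w₀L/2 = 20·4/2 = 40 kN
  M_A = w₀L²/3 = 20·4²/3 = 320/3 kN·m
Superposition: R_A = 60 kN, M_A = 174 kN·m

R_A = 60 kN, M_A = 174 kN·m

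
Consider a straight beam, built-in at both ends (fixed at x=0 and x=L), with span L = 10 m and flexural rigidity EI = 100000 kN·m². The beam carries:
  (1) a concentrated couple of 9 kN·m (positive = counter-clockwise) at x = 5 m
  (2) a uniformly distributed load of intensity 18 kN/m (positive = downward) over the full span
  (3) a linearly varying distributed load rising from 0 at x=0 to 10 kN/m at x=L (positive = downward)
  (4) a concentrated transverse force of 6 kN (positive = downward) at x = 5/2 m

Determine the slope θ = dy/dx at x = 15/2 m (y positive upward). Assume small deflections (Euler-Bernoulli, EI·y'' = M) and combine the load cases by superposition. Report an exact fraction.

Load 1 — applied couple M₀=9 kN·m at a=5 m (b=L-a=5):
  θ_1 = (R_Ax²/2 - M_Ax - M₀(x-a))/EI  [x>a] with R_A=27/20, M_A=9/4 = ((27/20)·(15/2)²/2 - (9/4)·(15/2) - 9·((15/2)-5))/100000 = -9/640000 rad
Load 2 — uniform load w=18 kN/m over full span:
  θ_2 = -wx(L-x)(L-2x)/(12EI) = -18·(15/2)·(10-(15/2))·(10-2·(15/2))/(12·100000) = 9/6400 rad
Load 3 — triangular load w₀=10 kN/m (0→w₀ over full span):
  θ_3 = -w₀(2x(L-x)(L-2x)(x+2L)+x²(L-x)²)/(120LEI) = -10·(2·(15/2)·(10-(15/2))·(10-2·(15/2))·((15/2)+2·10)+(15/2)²·(10-(15/2))²)/(120·10·100000) = 41/102400 rad
Load 4 — point force P=6 kN at a=5/2 m (b=L-a=15/2):
  θ_4 = Pa²(L-x)(2bL-(3b+a)(L-x))/(2L³EI)  [x>a] = 6·(5/2)²·(10-(15/2))·(2·(15/2)·10-(3·(15/2)+(5/2))·(10-(15/2)))/(2·10³·100000) = 21/512000 rad
Superposition: θ = Σ θ_i = 2347/1280000 rad ≈ 0.001834 rad

θ(15/2) = 2347/1280000 rad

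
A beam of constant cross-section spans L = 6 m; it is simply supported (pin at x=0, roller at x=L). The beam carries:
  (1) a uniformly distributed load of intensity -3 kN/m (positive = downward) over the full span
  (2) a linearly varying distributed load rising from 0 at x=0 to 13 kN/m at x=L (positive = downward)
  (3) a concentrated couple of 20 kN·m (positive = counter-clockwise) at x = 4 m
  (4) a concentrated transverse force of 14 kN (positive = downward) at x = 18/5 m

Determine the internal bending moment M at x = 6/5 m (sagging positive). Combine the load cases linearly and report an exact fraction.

Load 1 — uniform load w=-3 kN/m over full span:
  M_1 = wx(L-x)/2 = (-3)·(6/5)·(6-(6/5))/2 = -216/25 kN·m
Load 2 — triangular load w₀=13 kN/m (0→w₀ over full span):
  M_2 = w₀Lx/6 - w₀x³/(6L) = 13·6·(6/5)/6 - 13·(6/5)³/(6·6) = 1872/125 kN·m
Load 3 — applied couple M₀=20 kN·m at a=4 m (b=L-a=2):
  M_3 = M₀x/L  [x≤a] = 20·(6/5)/6 = 4 kN·m
Load 4 — point force P=14 kN at a=18/5 m (b=L-a=12/5):
  M_4 = Pbx/L  [x≤a] = 14·(12/5)·(6/5)/6 = 168/25 kN·m
Superposition: M = Σ M_i = 2132/125 kN·m ≈ 17.056000 kN·m

M(6/5) = 2132/125 kN·m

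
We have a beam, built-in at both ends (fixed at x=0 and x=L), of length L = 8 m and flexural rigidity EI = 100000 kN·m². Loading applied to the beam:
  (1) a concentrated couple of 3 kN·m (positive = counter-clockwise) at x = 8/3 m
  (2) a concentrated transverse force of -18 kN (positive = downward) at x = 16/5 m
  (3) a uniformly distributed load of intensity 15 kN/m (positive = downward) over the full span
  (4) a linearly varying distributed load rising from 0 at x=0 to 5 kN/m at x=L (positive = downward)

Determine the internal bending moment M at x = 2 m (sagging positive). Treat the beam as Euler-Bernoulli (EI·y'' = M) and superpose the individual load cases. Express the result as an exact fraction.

M(2) = 2227/250 kN·m

Load 1 — applied couple M₀=3 kN·m at a=8/3 m (b=L-a=16/3):
  M_1 = R_Ax - M_A  [x≤a] with R_A=1/2, M_A=0 = (1/2)·2 - 0 = 1 kN·m
Load 2 — point force P=-18 kN at a=16/5 m (b=L-a=24/5):
  M_2 = Pb²(3a+b)x/L³ - Pab²/L²  [x≤a] = (-18)·(24/5)²·(3·(16/5)+(24/5))·2/8³ - (-18)·(16/5)·(24/5)²/8² = -324/125 kN·m
Load 3 — uniform load w=15 kN/m over full span:
  M_3 = wLx/2 - wL²/12 - wx²/2 = 15·8·2/2 - 15·8²/12 - 15·2²/2 = 10 kN·m
Load 4 — triangular load w₀=5 kN/m (0→w₀ over full span):
  M_4 = 3w₀Lx/20 - w₀L²/30 - w₀x³/(6L) = 3·5·8·2/20 - 5·8²/30 - 5·2³/(6·8) = 1/2 kN·m
Superposition: M = Σ M_i = 2227/250 kN·m ≈ 8.908000 kN·m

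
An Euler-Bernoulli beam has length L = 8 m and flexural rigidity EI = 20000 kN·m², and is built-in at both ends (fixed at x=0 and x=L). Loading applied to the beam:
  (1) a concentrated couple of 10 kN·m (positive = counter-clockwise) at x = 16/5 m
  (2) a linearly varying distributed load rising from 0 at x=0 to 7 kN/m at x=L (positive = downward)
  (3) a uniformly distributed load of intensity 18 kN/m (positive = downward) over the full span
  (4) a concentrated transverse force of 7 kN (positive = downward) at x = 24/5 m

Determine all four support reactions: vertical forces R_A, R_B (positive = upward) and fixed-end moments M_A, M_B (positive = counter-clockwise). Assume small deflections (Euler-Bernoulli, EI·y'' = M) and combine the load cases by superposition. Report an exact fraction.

Load 1 — applied couple M₀=10 kN·m at a=16/5 m (b=L-a=24/5):
  R_A = 6M₀ab/L³ = 6·10·(16/5)·(24/5)/8³ = 9/5 kN
  M_A = M₀b(2a-b)/L² = 10·(24/5)·(2·(16/5)-(24/5))/8² = 6/5 kN·m
  R_B = -6M₀ab/L³ = -6·10·(16/5)·(24/5)/8³ = -9/5 kN
  M_B = M₀a(2b-a)/L² = 10·(16/5)·(2·(24/5)-(16/5))/8² = 16/5 kN·m
Load 2 — triangular load w₀=7 kN/m (0→w₀ over full span):
  R_A = 3w₀L/20 = 3·7·8/20 = 42/5 kN
  M_A = w₀L²/30 = 7·8²/30 = 224/15 kN·m
  R_B = 7w₀L/20 = 7·7·8/20 = 98/5 kN
  M_B = -w₀L²/20 = -7·8²/20 = -112/5 kN·m
Load 3 — uniform load w=18 kN/m over full span:
  R_A = wL/2 = 18·8/2 = 72 kN
  M_A = wL²/12 = 18·8²/12 = 96 kN·m
  R_B = wL/2 = 18·8/2 = 72 kN
  M_B = -wL²/12 = -18·8²/12 = -96 kN·m
Load 4 — point force P=7 kN at a=24/5 m (b=L-a=16/5):
  R_A = Pb²(3a+b)/L³ = 7·(16/5)²·(3·(24/5)+(16/5))/8³ = 308/125 kN
  M_A = Pab²/L² = 7·(24/5)·(16/5)²/8² = 672/125 kN·m
  R_B = Pa²(a+3b)/L³ = 7·(24/5)²·((24/5)+3·(16/5))/8³ = 567/125 kN
  M_B = -Pa²b/L² = -7·(24/5)²·(16/5)/8² = -1008/125 kN·m
Superposition: R_A = 10583/125 kN, M_A = 44066/375 kN·m, R_B = 11792/125 kN, M_B = -15408/125 kN·m

R_A = 10583/125 kN, M_A = 44066/375 kN·m, R_B = 11792/125 kN, M_B = -15408/125 kN·m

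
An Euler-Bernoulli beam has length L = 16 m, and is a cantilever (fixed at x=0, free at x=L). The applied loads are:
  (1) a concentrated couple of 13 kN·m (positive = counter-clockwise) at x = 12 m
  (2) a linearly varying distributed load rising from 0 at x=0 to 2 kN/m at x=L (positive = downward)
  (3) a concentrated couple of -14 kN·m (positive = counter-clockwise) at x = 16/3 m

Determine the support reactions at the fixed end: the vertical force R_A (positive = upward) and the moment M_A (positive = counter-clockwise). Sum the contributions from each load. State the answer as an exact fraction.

R_A = 16 kN, M_A = 515/3 kN·m

Load 1 — applied couple M₀=13 kN·m at a=12 m (b=L-a=4):
  R_A = 0 kN
  M_A = -M₀ = -13 kN·m
Load 2 — triangular load w₀=2 kN/m (0→w₀ over full span):
  R_A = w₀L/2 = 2·16/2 = 16 kN
  M_A = w₀L²/3 = 2·16²/3 = 512/3 kN·m
Load 3 — applied couple M₀=-14 kN·m at a=16/3 m (b=L-a=32/3):
  R_A = 0 kN
  M_A = -M₀ = -(-14) = 14 kN·m
Superposition: R_A = 16 kN, M_A = 515/3 kN·m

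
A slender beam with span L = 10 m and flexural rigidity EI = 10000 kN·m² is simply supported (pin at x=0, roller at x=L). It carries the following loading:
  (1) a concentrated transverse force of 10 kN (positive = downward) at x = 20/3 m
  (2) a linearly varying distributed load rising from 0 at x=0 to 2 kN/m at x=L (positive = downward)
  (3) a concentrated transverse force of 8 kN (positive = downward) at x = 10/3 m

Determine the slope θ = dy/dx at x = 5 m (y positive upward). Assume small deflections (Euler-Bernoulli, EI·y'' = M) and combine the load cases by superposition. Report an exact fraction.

Load 1 — point force P=10 kN at a=20/3 m (b=L-a=10/3):
  θ_1 = -Pb(L²-b²-3x²)/(6LEI)  [x≤a] = -10·(10/3)·(10²-(10/3)²-3·5²)/(6·10·10000) = -1/1296 rad
Load 2 — triangular load w₀=2 kN/m (0→w₀ over full span):
  θ_2 = -w₀(7L⁴-30L²x²+15x⁴)/(360LEI) = -2·(7·10⁴-30·10²·5²+15·5⁴)/(360·10·10000) = -7/28800 rad
Load 3 — point force P=8 kN at a=10/3 m (b=L-a=20/3):
  θ_3 = -Pa(2L²-6Lx+3x²+a²)/(6LEI)  [x>a] = -8·(10/3)·(2·10²-6·10·5+3·5²+(10/3)²)/(6·10·10000) = 1/1620 rad
Superposition: θ = Σ θ_i = -103/259200 rad ≈ -0.000397 rad

θ(5) = -103/259200 rad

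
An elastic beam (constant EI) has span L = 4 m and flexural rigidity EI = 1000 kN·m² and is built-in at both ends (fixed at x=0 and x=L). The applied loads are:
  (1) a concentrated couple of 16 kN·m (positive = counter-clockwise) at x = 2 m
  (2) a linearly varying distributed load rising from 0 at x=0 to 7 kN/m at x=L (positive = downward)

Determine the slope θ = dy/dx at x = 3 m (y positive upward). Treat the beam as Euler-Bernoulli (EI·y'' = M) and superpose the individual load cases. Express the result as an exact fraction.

Load 1 — applied couple M₀=16 kN·m at a=2 m (b=L-a=2):
  θ_1 = (R_Ax²/2 - M_Ax - M₀(x-a))/EI  [x>a] with R_A=6, M_A=4 = (6·3²/2 - 4·3 - 16·(3-2))/1000 = -1/1000 rad
Load 2 — triangular load w₀=7 kN/m (0→w₀ over full span):
  θ_2 = -w₀(2x(L-x)(L-2x)(x+2L)+x²(L-x)²)/(120LEI) = -7·(2·3·(4-3)·(4-2·3)·(3+2·4)+3²·(4-3)²)/(120·4·1000) = 287/160000 rad
Superposition: θ = Σ θ_i = 127/160000 rad ≈ 0.000794 rad

θ(3) = 127/160000 rad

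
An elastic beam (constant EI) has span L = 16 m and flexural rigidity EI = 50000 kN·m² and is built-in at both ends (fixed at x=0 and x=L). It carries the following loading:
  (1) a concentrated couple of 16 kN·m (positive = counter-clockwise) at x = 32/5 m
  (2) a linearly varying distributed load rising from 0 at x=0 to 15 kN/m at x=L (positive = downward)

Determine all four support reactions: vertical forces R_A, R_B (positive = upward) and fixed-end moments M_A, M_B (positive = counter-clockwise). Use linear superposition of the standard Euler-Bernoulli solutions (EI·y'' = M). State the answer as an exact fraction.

Load 1 — applied couple M₀=16 kN·m at a=32/5 m (b=L-a=48/5):
  R_A = 6M₀ab/L³ = 6·16·(32/5)·(48/5)/16³ = 36/25 kN
  M_A = M₀b(2a-b)/L² = 16·(48/5)·(2·(32/5)-(48/5))/16² = 48/25 kN·m
  R_B = -6M₀ab/L³ = -6·16·(32/5)·(48/5)/16³ = -36/25 kN
  M_B = M₀a(2b-a)/L² = 16·(32/5)·(2·(48/5)-(32/5))/16² = 128/25 kN·m
Load 2 — triangular load w₀=15 kN/m (0→w₀ over full span):
  R_A = 3w₀L/20 = 3·15·16/20 = 36 kN
  M_A = w₀L²/30 = 15·16²/30 = 128 kN·m
  R_B = 7w₀L/20 = 7·15·16/20 = 84 kN
  M_B = -w₀L²/20 = -15·16²/20 = -192 kN·m
Superposition: R_A = 936/25 kN, M_A = 3248/25 kN·m, R_B = 2064/25 kN, M_B = -4672/25 kN·m

R_A = 936/25 kN, M_A = 3248/25 kN·m, R_B = 2064/25 kN, M_B = -4672/25 kN·m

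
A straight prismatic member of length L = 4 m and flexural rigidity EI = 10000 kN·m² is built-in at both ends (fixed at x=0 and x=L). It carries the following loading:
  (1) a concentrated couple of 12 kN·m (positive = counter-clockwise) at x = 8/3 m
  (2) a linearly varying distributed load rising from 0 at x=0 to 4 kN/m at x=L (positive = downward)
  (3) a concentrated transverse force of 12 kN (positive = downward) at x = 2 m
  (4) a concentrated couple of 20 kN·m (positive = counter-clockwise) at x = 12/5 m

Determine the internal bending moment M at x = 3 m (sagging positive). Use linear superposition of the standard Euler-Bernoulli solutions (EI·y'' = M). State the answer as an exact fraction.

M(3) = -247/30 kN·m

Load 1 — applied couple M₀=12 kN·m at a=8/3 m (b=L-a=4/3):
  M_1 = R_Ax - M_A - M₀  [x>a] with R_A=4, M_A=4 = 4·3 - 4 - 12 = -4 kN·m
Load 2 — triangular load w₀=4 kN/m (0→w₀ over full span):
  M_2 = 3w₀Lx/20 - w₀L²/30 - w₀x³/(6L) = 3·4·4·3/20 - 4·4²/30 - 4·3³/(6·4) = 17/30 kN·m
Load 3 — point force P=12 kN at a=2 m (b=L-a=2):
  M_3 = Pa²(a+3b)(L-x)/L³ - Pa²b/L²  [x>a] = 12·2²·(2+3·2)·(4-3)/4³ - 12·2²·2/4² = 0 kN·m
Load 4 — applied couple M₀=20 kN·m at a=12/5 m (b=L-a=8/5):
  M_4 = R_Ax - M_A - M₀  [x>a] with R_A=36/5, M_A=32/5 = (36/5)·3 - (32/5) - 20 = -24/5 kN·m
Superposition: M = Σ M_i = -247/30 kN·m ≈ -8.233333 kN·m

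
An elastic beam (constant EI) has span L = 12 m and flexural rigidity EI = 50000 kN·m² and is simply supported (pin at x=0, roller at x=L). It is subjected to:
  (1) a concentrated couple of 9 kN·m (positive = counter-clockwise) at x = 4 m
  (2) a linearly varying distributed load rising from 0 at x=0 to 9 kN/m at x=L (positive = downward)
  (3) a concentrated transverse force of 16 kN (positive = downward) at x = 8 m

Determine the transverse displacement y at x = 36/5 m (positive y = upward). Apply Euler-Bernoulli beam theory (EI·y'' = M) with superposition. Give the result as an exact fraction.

Load 1 — applied couple M₀=9 kN·m at a=4 m (b=L-a=8):
  y_1 = (M₀x³/(6L)-M₀(x-a)²/2+C₁x)/EI  [x>a] with C₁=M₀(3b²-L²)/(6L)=6 = (9·(36/5)³/(6·12)-9·((36/5)-4)²/2+6·(36/5))/50000 = 342/390625 m
Load 2 — triangular load w₀=9 kN/m (0→w₀ over full span):
  y_2 = -w₀x(7L⁴-10L²x²+3x⁴)/(360LEI) = -9·(36/5)·(7·12⁴-10·12²·(36/5)²+3·(36/5)⁴)/(360·12·50000) = -1150848/48828125 m
Load 3 — point force P=16 kN at a=8 m (b=L-a=4):
  y_3 = -Pbx(L²-b²-x²)/(6LEI)  [x≤a] = -16·4·(36/5)·(12²-4²-(36/5)²)/(6·12·50000) = -3808/390625 m
Superposition: y = Σ y_i = -1584098/48828125 m ≈ -0.032442 m

y(36/5) = -1584098/48828125 m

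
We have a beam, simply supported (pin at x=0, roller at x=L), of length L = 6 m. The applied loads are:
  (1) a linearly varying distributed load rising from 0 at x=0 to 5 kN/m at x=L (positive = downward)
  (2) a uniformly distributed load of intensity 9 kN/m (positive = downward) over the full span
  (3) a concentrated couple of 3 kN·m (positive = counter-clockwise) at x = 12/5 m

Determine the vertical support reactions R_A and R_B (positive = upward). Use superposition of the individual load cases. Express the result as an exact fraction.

R_A = 65/2 kN, R_B = 73/2 kN

Load 1 — triangular load w₀=5 kN/m (0→w₀ over full span):
  R_A = w₀L/6 = 5·6/6 = 5 kN
  R_B = w₀L/3 = 5·6/3 = 10 kN
Load 2 — uniform load w=9 kN/m over full span:
  R_A = wL/2 = 9·6/2 = 27 kN
  R_B = wL/2 = 9·6/2 = 27 kN
Load 3 — applied couple M₀=3 kN·m at a=12/5 m (b=L-a=18/5):
  R_A = M₀/L = 3/6 = 1/2 kN
  R_B = -M₀/L = -3/6 = -1/2 kN
Superposition: R_A = 65/2 kN, R_B = 73/2 kN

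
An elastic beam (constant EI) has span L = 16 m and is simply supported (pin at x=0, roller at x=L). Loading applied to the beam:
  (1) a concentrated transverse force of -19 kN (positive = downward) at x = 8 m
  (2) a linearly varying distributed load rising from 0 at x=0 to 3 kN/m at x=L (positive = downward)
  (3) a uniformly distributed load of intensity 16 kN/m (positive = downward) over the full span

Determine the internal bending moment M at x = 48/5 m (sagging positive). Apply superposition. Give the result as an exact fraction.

M(48/5) = 59984/125 kN·m

Load 1 — point force P=-19 kN at a=8 m (b=L-a=8):
  M_1 = Pa(L-x)/L  [x>a] = (-19)·8·(16-(48/5))/16 = -304/5 kN·m
Load 2 — triangular load w₀=3 kN/m (0→w₀ over full span):
  M_2 = w₀Lx/6 - w₀x³/(6L) = 3·16·(48/5)/6 - 3·(48/5)³/(6·16) = 6144/125 kN·m
Load 3 — uniform load w=16 kN/m over full span:
  M_3 = wx(L-x)/2 = 16·(48/5)·(16-(48/5))/2 = 12288/25 kN·m
Superposition: M = Σ M_i = 59984/125 kN·m ≈ 479.872000 kN·m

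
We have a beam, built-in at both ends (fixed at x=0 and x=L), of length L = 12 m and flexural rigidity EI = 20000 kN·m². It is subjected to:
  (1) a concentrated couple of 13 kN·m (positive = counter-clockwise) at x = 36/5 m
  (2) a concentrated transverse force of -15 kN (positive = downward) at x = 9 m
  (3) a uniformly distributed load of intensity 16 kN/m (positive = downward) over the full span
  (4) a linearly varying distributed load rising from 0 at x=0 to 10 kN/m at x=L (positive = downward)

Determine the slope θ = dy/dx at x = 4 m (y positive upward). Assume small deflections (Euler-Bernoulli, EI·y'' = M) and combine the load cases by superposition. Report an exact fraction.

θ(4) = -48761/4500000 rad

Load 1 — applied couple M₀=13 kN·m at a=36/5 m (b=L-a=24/5):
  θ_1 = (R_Ax²/2 - M_Ax)/EI  [x≤a] with R_A=39/25, M_A=104/25 = ((39/25)·4²/2 - (104/25)·4)/20000 = -13/62500 rad
Load 2 — point force P=-15 kN at a=9 m (b=L-a=3):
  θ_2 = -Pb²x(2aL-(3a+b)x)/(2L³EI)  [x≤a] = -(-15)·3²·4·(2·9·12-(3·9+3)·4)/(2·12³·20000) = 3/4000 rad
Load 3 — uniform load w=16 kN/m over full span:
  θ_3 = -wx(L-x)(L-2x)/(12EI) = -16·4·(12-4)·(12-2·4)/(12·20000) = -16/1875 rad
Load 4 — triangular load w₀=10 kN/m (0→w₀ over full span):
  θ_4 = -w₀(2x(L-x)(L-2x)(x+2L)+x²(L-x)²)/(120LEI) = -10·(2·4·(12-4)·(12-2·4)·(4+2·12)+4²·(12-4)²)/(120·12·20000) = -16/5625 rad
Superposition: θ = Σ θ_i = -48761/4500000 rad ≈ -0.010836 rad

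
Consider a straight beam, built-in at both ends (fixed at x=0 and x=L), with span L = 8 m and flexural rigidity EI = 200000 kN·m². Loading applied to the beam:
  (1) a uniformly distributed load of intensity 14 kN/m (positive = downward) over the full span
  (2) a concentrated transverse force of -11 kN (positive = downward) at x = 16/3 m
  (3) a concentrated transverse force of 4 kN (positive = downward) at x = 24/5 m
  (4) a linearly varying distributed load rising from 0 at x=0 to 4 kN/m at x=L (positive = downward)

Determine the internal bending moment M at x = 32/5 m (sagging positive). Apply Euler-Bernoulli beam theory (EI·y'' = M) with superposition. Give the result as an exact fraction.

Load 1 — uniform load w=14 kN/m over full span:
  M_1 = wLx/2 - wL²/12 - wx²/2 = 14·8·(32/5)/2 - 14·8²/12 - 14·(32/5)²/2 = -224/75 kN·m
Load 2 — point force P=-11 kN at a=16/3 m (b=L-a=8/3):
  M_2 = Pa²(a+3b)(L-x)/L³ - Pa²b/L²  [x>a] = (-11)·(16/3)²·((16/3)+3·(8/3))·(8-(32/5))/8³ - (-11)·(16/3)²·(8/3)/8² = 0 kN·m
Load 3 — point force P=4 kN at a=24/5 m (b=L-a=16/5):
  M_3 = Pa²(a+3b)(L-x)/L³ - Pa²b/L²  [x>a] = 4·(24/5)²·((24/5)+3·(16/5))·(8-(32/5))/8³ - 4·(24/5)²·(16/5)/8² = -288/625 kN·m
Load 4 — triangular load w₀=4 kN/m (0→w₀ over full span):
  M_4 = 3w₀Lx/20 - w₀L²/30 - w₀x³/(6L) = 3·4·8·(32/5)/20 - 4·8²/30 - 4·(32/5)³/(6·8) = 128/375 kN·m
Superposition: M = Σ M_i = -5824/1875 kN·m ≈ -3.106133 kN·m

M(32/5) = -5824/1875 kN·m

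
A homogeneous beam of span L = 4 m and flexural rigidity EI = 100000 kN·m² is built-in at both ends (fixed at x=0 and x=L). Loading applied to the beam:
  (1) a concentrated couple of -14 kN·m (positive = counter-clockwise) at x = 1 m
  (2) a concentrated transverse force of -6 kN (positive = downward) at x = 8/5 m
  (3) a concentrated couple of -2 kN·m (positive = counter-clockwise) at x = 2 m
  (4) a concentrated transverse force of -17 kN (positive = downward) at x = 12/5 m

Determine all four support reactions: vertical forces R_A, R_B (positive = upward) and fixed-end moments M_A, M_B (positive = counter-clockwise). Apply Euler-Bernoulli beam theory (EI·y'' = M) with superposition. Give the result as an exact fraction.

Load 1 — applied couple M₀=-14 kN·m at a=1 m (b=L-a=3):
  R_A = 6M₀ab/L³ = 6·(-14)·1·3/4³ = -63/16 kN
  M_A = M₀b(2a-b)/L² = (-14)·3·(2·1-3)/4² = 21/8 kN·m
  R_B = -6M₀ab/L³ = -6·(-14)·1·3/4³ = 63/16 kN
  M_B = M₀a(2b-a)/L² = (-14)·1·(2·3-1)/4² = -35/8 kN·m
Load 2 — point force P=-6 kN at a=8/5 m (b=L-a=12/5):
  R_A = Pb²(3a+b)/L³ = (-6)·(12/5)²·(3·(8/5)+(12/5))/4³ = -486/125 kN
  M_A = Pab²/L² = (-6)·(8/5)·(12/5)²/4² = -432/125 kN·m
  R_B = Pa²(a+3b)/L³ = (-6)·(8/5)²·((8/5)+3·(12/5))/4³ = -264/125 kN
  M_B = -Pa²b/L² = -(-6)·(8/5)²·(12/5)/4² = 288/125 kN·m
Load 3 — applied couple M₀=-2 kN·m at a=2 m (b=L-a=2):
  R_A = 6M₀ab/L³ = 6·(-2)·2·2/4³ = -3/4 kN
  M_A = M₀b(2a-b)/L² = (-2)·2·(2·2-2)/4² = -1/2 kN·m
  R_B = -6M₀ab/L³ = -6·(-2)·2·2/4³ = 3/4 kN
  M_B = M₀a(2b-a)/L² = (-2)·2·(2·2-2)/4² = -1/2 kN·m
Load 4 — point force P=-17 kN at a=12/5 m (b=L-a=8/5):
  R_A = Pb²(3a+b)/L³ = (-17)·(8/5)²·(3·(12/5)+(8/5))/4³ = -748/125 kN
  M_A = Pab²/L² = (-17)·(12/5)·(8/5)²/4² = -816/125 kN·m
  R_B = Pa²(a+3b)/L³ = (-17)·(12/5)²·((12/5)+3·(8/5))/4³ = -1377/125 kN
  M_B = -Pa²b/L² = -(-17)·(12/5)²·(8/5)/4² = 1224/125 kN·m
Superposition: R_A = -29119/2000 kN, M_A = -7859/1000 kN·m, R_B = -16881/2000 kN, M_B = 7221/1000 kN·m

R_A = -29119/2000 kN, M_A = -7859/1000 kN·m, R_B = -16881/2000 kN, M_B = 7221/1000 kN·m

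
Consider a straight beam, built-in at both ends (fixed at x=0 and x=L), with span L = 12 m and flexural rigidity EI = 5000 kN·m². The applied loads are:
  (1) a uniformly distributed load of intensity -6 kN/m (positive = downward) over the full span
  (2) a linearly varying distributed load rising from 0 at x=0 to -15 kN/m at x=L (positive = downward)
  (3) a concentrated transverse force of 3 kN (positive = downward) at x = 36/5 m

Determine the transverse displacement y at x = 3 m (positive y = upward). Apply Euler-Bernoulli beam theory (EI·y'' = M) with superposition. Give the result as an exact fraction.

Load 1 — uniform load w=-6 kN/m over full span:
  y_1 = -wx²(L-x)²/(24EI) = -(-6)·3²·(12-3)²/(24·5000) = 729/20000 m
Load 2 — triangular load w₀=-15 kN/m (0→w₀ over full span):
  y_2 = -w₀x²(L-x)²(x+2L)/(120LEI) = -(-15)·3²·(12-3)²·(3+2·12)/(120·12·5000) = 6561/160000 m
Load 3 — point force P=3 kN at a=36/5 m (b=L-a=24/5):
  y_3 = -Pb²x²(3aL-(3a+b)x)/(6L³EI)  [x≤a] = -3·(24/5)²·3²·(3·(36/5)·12-(3·(36/5)+(24/5))·3)/(6·12³·5000) = -27/12500 m
Superposition: y = Σ y_i = 60237/800000 m ≈ 0.075296 m

y(3) = 60237/800000 m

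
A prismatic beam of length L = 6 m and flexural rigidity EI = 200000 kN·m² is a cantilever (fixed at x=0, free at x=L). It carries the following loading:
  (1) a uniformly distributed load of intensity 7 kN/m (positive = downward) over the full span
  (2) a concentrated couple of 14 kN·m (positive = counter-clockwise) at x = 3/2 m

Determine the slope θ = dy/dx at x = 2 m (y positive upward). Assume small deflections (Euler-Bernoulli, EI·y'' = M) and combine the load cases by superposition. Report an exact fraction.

θ(2) = -469/600000 rad

Load 1 — uniform load w=7 kN/m over full span:
  θ_1 = -wx(x²-3Lx+3L²)/(6EI) = -7·2·(2²-3·6·2+3·6²)/(6·200000) = -133/150000 rad
Load 2 — applied couple M₀=14 kN·m at a=3/2 m (b=L-a=9/2):
  θ_2 = M₀a/EI  [x>a] = 14·(3/2)/200000 = 21/200000 rad
Superposition: θ = Σ θ_i = -469/600000 rad ≈ -0.000782 rad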